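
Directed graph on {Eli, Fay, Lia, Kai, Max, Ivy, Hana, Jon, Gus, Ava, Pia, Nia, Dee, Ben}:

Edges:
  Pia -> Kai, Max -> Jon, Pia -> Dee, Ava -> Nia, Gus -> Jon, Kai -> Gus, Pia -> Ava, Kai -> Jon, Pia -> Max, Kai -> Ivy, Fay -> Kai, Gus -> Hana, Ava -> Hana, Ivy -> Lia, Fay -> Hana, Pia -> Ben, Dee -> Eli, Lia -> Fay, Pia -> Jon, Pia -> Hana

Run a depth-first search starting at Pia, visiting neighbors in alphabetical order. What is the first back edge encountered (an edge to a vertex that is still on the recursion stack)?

DFS from Pia (visiting neighbors in alphabetical order); mark gray on enter, black on exit:
Pia gray
  Ava gray
    Hana gray
    Hana black
    Nia gray
    Nia black
  Ava black
  Ben gray
  Ben black
  Dee gray
    Eli gray
    Eli black
  Dee black
  Pia→Hana: Hana black — skip
  Jon gray
  Jon black
  Kai gray
    Gus gray
      Gus→Hana: Hana black — skip
      Gus→Jon: Jon black — skip
    Gus black
    Ivy gray
      Lia gray
        Fay gray
          Fay→Hana: Hana black — skip
          Fay→Kai: Kai is gray → back edge
First back edge: Fay → Kai.

Fay→Kai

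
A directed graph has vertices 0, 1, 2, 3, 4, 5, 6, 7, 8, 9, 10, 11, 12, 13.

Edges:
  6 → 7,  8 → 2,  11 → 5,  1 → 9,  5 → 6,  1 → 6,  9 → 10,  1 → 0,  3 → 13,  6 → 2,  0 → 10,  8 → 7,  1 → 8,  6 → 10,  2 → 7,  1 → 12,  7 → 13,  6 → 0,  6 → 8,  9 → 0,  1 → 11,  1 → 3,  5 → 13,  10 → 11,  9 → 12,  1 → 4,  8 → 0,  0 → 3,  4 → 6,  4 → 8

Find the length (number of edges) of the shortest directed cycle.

4

For each vertex v, BFS finds the shortest path from v back to v.
The shortest such closed walk is 11 → 5 → 6 → 10 → 11, length 4.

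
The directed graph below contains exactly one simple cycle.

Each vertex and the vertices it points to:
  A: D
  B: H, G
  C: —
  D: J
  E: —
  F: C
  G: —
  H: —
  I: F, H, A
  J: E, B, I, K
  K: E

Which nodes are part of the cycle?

DFS with gray/black marking from J:
J gray
  E gray
  E black
  B gray
    H gray
    H black
    G gray
    G black
  B black
  I gray
    F gray
      C gray
      C black
    F black
    I→H: H black — skip
    A gray
      D gray
        D→J: J is gray → back edge
Back edge closes the cycle J → I → A → D → J; its vertices are {A, D, I, J}.

A, D, I, J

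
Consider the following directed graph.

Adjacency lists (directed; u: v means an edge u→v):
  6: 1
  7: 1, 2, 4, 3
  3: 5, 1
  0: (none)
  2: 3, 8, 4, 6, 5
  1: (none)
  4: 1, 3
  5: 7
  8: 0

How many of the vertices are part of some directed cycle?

A vertex is on a directed cycle iff it belongs to a strongly connected component of size ≥ 2 (or has a self-loop).
The vertices on cycles are {2, 3, 4, 5, 7} — 5 in total.

5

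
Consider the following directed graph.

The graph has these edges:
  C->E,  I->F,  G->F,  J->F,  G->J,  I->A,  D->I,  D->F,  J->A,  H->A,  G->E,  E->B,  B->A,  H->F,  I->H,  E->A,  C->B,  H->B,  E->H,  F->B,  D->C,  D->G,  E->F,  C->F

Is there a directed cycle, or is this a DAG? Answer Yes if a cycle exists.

DFS with white/gray/black marking, starting from D:
D gray
  F gray
    B gray
      A gray
      A black
    B black
  F black
  G gray
    G→F: F black — skip
    E gray
      E→A: A black — skip
      H gray
        H→A: A black — skip
        H→B: B black — skip
        H→F: F black — skip
      H black
      E→B: B black — skip
      E→F: F black — skip
    E black
    J gray
      J→F: F black — skip
      J→A: A black — skip
    J black
  G black
  C gray
    C→F: F black — skip
    C→E: E black — skip
    C→B: B black — skip
  C black
  I gray
    I→H: H black — skip
    I→F: F black — skip
    I→A: A black — skip
  I black
D black
Every edge goes to a white or black vertex — no back edge, so the graph is acyclic.

No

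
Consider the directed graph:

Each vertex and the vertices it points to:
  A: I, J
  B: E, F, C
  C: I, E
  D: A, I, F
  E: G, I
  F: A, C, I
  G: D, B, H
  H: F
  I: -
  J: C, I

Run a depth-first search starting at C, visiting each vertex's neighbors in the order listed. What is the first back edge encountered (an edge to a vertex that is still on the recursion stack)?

J->C

DFS from C (visiting each vertex's neighbors in the order listed); mark gray on enter, black on exit:
C gray
  I gray
  I black
  E gray
    G gray
      D gray
        A gray
          A→I: I black — skip
          J gray
            J→C: C is gray → back edge
First back edge: J → C.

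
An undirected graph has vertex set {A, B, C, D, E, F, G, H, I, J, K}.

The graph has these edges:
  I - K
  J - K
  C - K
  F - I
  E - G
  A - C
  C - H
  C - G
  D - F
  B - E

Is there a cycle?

DFS, tracking each vertex's parent; an edge to a visited non-parent vertex closes a cycle.
Start from B:
visit B (parent –)
  visit E (parent B)
    E–B: parent, skip
    visit G (parent E)
      visit C (parent G)
        C–G: parent, skip
        visit A (parent C)
          A–C: parent, skip
        visit K (parent C)
          visit I (parent K)
            I–K: parent, skip
            visit F (parent I)
              visit D (parent F)
                D–F: parent, skip
              F–I: parent, skip
          visit J (parent K)
            J–K: parent, skip
          K–C: parent, skip
        visit H (parent C)
          H–C: parent, skip
      G–E: parent, skip
No non-parent visited neighbor found — the graph is a forest.

No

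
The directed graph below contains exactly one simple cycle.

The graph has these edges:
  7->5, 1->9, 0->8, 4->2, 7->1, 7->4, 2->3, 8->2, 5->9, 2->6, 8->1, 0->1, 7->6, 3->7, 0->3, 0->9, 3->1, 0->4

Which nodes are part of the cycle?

DFS with gray/black marking from 3:
3 gray
  1 gray
    9 gray
    9 black
  1 black
  7 gray
    5 gray
      5→9: 9 black — skip
    5 black
    4 gray
      2 gray
        2→3: 3 is gray → back edge
Back edge closes the cycle 3 → 7 → 4 → 2 → 3; its vertices are {2, 3, 4, 7}.

2, 3, 4, 7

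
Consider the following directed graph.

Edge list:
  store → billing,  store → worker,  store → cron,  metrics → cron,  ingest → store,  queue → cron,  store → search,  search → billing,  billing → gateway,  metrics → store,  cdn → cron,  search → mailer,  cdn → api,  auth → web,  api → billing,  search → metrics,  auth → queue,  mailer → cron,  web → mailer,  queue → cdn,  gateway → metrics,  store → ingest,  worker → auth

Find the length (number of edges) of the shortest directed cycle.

2

For each vertex v, BFS finds the shortest path from v back to v.
The shortest such closed walk is store → ingest → store, length 2.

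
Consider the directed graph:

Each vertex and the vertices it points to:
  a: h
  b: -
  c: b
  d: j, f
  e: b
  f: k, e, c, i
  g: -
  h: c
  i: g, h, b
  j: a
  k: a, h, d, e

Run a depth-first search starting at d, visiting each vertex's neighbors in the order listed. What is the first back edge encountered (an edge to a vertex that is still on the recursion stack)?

DFS from d (visiting each vertex's neighbors in the order listed); mark gray on enter, black on exit:
d gray
  j gray
    a gray
      h gray
        c gray
          b gray
          b black
        c black
      h black
    a black
  j black
  f gray
    k gray
      k→a: a black — skip
      k→h: h black — skip
      k→d: d is gray → back edge
First back edge: k → d.

k→d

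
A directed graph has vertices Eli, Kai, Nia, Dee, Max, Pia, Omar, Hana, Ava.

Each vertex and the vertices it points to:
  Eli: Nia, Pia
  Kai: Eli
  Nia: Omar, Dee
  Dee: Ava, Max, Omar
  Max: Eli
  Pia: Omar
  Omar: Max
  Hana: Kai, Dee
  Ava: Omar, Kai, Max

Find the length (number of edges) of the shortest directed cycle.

For each vertex v, BFS finds the shortest path from v back to v.
The shortest such closed walk is Eli → Pia → Omar → Max → Eli, length 4.

4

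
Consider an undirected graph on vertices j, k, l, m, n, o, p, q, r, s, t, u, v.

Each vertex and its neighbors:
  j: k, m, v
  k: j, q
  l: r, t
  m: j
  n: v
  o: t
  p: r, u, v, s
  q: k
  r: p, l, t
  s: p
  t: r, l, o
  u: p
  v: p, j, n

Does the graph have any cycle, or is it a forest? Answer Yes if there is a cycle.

DFS, tracking each vertex's parent; an edge to a visited non-parent vertex closes a cycle.
Start from r:
visit r (parent –)
  visit p (parent r)
    p–r: parent, skip
    visit u (parent p)
      u–p: parent, skip
    visit v (parent p)
      v–p: parent, skip
      visit j (parent v)
        visit k (parent j)
          k–j: parent, skip
          visit q (parent k)
            q–k: parent, skip
        visit m (parent j)
          m–j: parent, skip
        j–v: parent, skip
      visit n (parent v)
        n–v: parent, skip
    visit s (parent p)
      s–p: parent, skip
  visit l (parent r)
    l–r: parent, skip
    visit t (parent l)
      t–r: r visited and ≠ parent → cycle
Cycle: r – l – t – r.

Yes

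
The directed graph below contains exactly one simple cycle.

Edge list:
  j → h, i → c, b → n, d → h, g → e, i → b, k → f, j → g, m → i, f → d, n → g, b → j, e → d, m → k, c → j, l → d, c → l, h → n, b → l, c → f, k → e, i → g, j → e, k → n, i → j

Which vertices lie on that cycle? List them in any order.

d, e, g, h, n

DFS with gray/black marking from h:
h gray
  n gray
    g gray
      e gray
        d gray
          d→h: h is gray → back edge
Back edge closes the cycle h → n → g → e → d → h; its vertices are {d, e, g, h, n}.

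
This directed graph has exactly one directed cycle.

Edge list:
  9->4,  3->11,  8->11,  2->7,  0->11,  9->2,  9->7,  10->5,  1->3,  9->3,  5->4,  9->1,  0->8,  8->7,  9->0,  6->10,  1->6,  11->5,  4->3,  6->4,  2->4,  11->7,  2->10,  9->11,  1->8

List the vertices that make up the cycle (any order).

DFS with gray/black marking from 3:
3 gray
  11 gray
    5 gray
      4 gray
        4→3: 3 is gray → back edge
Back edge closes the cycle 3 → 11 → 5 → 4 → 3; its vertices are {3, 4, 5, 11}.

3, 4, 5, 11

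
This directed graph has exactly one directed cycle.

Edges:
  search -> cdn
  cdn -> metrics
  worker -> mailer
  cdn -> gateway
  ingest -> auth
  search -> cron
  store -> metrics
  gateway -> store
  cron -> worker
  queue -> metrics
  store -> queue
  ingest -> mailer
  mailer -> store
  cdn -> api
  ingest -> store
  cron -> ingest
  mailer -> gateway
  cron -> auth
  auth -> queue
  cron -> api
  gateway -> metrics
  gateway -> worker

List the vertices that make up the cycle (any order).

mailer, worker, gateway

DFS with gray/black marking from worker:
worker gray
  mailer gray
    store gray
      queue gray
        metrics gray
        metrics black
      queue black
      store→metrics: metrics black — skip
    store black
    gateway gray
      gateway→metrics: metrics black — skip
      gateway→store: store black — skip
      gateway→worker: worker is gray → back edge
Back edge closes the cycle worker → mailer → gateway → worker; its vertices are {mailer, worker, gateway}.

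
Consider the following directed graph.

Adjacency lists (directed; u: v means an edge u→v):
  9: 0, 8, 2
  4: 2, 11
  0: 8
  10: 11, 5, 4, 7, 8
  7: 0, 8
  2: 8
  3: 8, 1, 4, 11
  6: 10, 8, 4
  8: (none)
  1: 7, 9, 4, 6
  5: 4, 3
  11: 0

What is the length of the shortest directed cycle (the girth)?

5

For each vertex v, BFS finds the shortest path from v back to v.
The shortest such closed walk is 3 → 1 → 6 → 10 → 5 → 3, length 5.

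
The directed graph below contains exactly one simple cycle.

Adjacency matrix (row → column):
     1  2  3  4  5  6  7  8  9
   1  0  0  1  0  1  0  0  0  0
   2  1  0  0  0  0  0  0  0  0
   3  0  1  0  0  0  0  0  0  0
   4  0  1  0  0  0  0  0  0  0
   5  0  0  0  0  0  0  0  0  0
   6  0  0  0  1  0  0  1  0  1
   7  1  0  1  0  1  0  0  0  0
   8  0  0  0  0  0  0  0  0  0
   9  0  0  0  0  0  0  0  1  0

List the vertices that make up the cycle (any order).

1, 2, 3

DFS with gray/black marking from 1:
1 gray
  5 gray
  5 black
  3 gray
    2 gray
      2→1: 1 is gray → back edge
Back edge closes the cycle 1 → 3 → 2 → 1; its vertices are {1, 2, 3}.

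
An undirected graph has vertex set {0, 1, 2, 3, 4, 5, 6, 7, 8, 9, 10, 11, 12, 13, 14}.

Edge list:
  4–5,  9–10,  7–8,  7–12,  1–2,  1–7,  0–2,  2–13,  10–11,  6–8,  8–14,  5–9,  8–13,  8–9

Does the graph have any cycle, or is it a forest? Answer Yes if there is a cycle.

Yes

DFS, tracking each vertex's parent; an edge to a visited non-parent vertex closes a cycle.
Start from 12:
visit 12 (parent –)
  visit 7 (parent 12)
    visit 8 (parent 7)
      visit 6 (parent 8)
        6–8: parent, skip
      visit 14 (parent 8)
        14–8: parent, skip
      8–7: parent, skip
      visit 13 (parent 8)
        visit 2 (parent 13)
          visit 1 (parent 2)
            1–7: 7 visited and ≠ parent → cycle
Cycle: 7 – 8 – 13 – 2 – 1 – 7.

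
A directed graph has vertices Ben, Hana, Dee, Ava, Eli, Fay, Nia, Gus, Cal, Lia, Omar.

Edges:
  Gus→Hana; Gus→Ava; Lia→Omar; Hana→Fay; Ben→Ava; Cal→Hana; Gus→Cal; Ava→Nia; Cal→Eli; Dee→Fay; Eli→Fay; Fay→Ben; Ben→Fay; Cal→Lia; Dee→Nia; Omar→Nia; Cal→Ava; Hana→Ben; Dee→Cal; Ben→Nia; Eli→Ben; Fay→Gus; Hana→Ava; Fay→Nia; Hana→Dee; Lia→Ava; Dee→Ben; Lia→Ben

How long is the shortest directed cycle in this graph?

For each vertex v, BFS finds the shortest path from v back to v.
The shortest such closed walk is Ben → Fay → Ben, length 2.

2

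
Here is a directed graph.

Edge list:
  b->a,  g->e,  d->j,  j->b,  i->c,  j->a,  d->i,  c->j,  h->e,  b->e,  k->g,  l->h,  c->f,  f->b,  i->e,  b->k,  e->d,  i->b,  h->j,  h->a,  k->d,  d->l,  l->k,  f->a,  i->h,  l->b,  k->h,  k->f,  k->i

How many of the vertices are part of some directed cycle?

11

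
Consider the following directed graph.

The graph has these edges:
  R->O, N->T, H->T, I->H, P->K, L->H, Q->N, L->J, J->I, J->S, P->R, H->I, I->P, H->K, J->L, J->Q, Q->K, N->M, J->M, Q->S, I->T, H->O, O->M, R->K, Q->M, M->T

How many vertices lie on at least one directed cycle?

A vertex is on a directed cycle iff it belongs to a strongly connected component of size ≥ 2 (or has a self-loop).
The vertices on cycles are {H, I, J, L} — 4 in total.

4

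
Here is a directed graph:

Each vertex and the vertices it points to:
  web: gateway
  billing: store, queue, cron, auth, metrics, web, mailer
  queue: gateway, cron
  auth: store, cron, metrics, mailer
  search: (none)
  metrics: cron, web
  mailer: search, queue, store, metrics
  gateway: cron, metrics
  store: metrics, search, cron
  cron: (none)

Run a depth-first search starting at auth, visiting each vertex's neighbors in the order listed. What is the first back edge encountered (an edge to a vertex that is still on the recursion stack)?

gateway->metrics

DFS from auth (visiting each vertex's neighbors in the order listed); mark gray on enter, black on exit:
auth gray
  store gray
    metrics gray
      cron gray
      cron black
      web gray
        gateway gray
          gateway→cron: cron black — skip
          gateway→metrics: metrics is gray → back edge
First back edge: gateway → metrics.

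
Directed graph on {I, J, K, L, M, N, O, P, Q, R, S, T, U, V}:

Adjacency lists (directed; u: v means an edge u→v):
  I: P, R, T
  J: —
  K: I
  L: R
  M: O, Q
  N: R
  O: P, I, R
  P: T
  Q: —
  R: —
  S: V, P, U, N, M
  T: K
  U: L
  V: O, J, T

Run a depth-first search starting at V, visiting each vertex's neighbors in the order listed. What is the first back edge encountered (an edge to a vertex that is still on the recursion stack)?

I->P

DFS from V (visiting each vertex's neighbors in the order listed); mark gray on enter, black on exit:
V gray
  O gray
    P gray
      T gray
        K gray
          I gray
            I→P: P is gray → back edge
First back edge: I → P.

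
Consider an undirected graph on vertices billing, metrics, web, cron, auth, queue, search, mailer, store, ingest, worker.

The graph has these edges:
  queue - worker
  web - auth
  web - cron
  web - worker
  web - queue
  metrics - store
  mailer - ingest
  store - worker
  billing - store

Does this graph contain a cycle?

DFS, tracking each vertex's parent; an edge to a visited non-parent vertex closes a cycle.
Start from worker:
visit worker (parent –)
  visit queue (parent worker)
    visit web (parent queue)
      visit auth (parent web)
        auth–web: parent, skip
      web–queue: parent, skip
      visit cron (parent web)
        cron–web: parent, skip
      web–worker: worker visited and ≠ parent → cycle
Cycle: worker – queue – web – worker.

Yes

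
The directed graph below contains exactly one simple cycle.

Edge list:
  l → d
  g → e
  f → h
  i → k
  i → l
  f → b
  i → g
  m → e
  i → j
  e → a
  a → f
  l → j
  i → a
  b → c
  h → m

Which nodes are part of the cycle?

a, e, f, h, m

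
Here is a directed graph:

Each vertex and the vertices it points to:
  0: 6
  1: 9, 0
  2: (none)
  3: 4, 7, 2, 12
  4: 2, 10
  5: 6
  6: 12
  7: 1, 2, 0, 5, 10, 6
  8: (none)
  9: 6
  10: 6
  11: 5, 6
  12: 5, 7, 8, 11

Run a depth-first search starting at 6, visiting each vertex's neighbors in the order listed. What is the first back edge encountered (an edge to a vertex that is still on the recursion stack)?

5->6

DFS from 6 (visiting each vertex's neighbors in the order listed); mark gray on enter, black on exit:
6 gray
  12 gray
    5 gray
      5→6: 6 is gray → back edge
First back edge: 5 → 6.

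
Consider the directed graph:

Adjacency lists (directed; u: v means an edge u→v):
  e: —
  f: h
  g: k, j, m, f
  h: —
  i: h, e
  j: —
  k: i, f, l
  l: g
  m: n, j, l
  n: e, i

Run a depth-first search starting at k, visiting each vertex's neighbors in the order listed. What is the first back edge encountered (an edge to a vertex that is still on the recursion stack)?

g→k

DFS from k (visiting each vertex's neighbors in the order listed); mark gray on enter, black on exit:
k gray
  i gray
    h gray
    h black
    e gray
    e black
  i black
  f gray
    f→h: h black — skip
  f black
  l gray
    g gray
      g→k: k is gray → back edge
First back edge: g → k.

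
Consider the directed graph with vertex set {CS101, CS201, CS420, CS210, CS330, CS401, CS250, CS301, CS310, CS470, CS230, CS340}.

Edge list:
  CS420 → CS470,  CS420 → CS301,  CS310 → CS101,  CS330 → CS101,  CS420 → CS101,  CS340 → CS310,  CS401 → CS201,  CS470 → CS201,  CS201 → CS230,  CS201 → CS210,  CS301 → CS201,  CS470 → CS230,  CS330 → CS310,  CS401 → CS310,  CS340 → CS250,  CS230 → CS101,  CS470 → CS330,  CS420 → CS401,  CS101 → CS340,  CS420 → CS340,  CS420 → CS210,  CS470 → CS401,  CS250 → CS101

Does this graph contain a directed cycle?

Yes

DFS with white/gray/black marking, starting from CS310:
CS310 gray
  CS101 gray
    CS340 gray
      CS250 gray
        CS250→CS101: CS101 is gray → back edge
Back edge found, so a cycle exists: CS101 → CS340 → CS250 → CS101.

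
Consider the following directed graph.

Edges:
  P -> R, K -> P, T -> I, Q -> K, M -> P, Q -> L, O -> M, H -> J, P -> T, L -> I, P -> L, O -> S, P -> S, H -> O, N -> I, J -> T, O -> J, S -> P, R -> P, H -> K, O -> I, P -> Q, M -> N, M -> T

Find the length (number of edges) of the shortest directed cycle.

2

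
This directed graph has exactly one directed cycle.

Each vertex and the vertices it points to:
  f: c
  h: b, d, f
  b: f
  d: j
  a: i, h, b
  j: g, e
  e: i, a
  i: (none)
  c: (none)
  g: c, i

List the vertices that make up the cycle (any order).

a, d, e, h, j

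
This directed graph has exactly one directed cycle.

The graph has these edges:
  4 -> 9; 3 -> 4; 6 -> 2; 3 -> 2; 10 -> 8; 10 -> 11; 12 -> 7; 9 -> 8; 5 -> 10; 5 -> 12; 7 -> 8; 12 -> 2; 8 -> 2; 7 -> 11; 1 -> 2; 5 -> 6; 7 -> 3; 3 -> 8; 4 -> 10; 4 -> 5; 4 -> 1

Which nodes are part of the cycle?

3, 4, 5, 7, 12

DFS with gray/black marking from 4:
4 gray
  5 gray
    12 gray
      7 gray
        3 gray
          3→4: 4 is gray → back edge
Back edge closes the cycle 4 → 5 → 12 → 7 → 3 → 4; its vertices are {3, 4, 5, 7, 12}.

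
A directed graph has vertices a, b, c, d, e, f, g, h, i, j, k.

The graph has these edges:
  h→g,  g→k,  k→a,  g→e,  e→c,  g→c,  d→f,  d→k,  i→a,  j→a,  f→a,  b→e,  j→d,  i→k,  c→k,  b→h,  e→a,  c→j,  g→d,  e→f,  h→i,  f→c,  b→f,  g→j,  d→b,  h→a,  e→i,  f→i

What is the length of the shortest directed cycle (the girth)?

4

For each vertex v, BFS finds the shortest path from v back to v.
The shortest such closed walk is g → d → b → h → g, length 4.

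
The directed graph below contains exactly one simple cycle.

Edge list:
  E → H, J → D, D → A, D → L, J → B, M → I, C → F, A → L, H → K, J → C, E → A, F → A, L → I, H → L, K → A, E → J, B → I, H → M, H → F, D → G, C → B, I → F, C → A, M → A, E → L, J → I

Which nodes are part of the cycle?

A, F, I, L

DFS with gray/black marking from F:
F gray
  A gray
    L gray
      I gray
        I→F: F is gray → back edge
Back edge closes the cycle F → A → L → I → F; its vertices are {A, F, I, L}.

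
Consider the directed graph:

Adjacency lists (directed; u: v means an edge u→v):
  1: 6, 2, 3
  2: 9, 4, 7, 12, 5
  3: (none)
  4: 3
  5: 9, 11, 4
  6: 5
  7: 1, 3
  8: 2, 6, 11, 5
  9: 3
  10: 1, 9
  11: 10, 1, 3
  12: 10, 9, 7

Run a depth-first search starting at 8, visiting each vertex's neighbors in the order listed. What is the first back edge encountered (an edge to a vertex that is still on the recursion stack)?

DFS from 8 (visiting each vertex's neighbors in the order listed); mark gray on enter, black on exit:
8 gray
  2 gray
    9 gray
      3 gray
      3 black
    9 black
    4 gray
      4→3: 3 black — skip
    4 black
    7 gray
      1 gray
        6 gray
          5 gray
            5→9: 9 black — skip
            11 gray
              10 gray
                10→1: 1 is gray → back edge
First back edge: 10 → 1.

10→1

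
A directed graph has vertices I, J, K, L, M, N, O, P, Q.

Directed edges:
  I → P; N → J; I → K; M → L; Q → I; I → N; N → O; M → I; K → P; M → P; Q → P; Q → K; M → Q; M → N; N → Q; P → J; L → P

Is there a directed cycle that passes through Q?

Yes

Q is on a cycle iff Q can reach itself via ≥1 edge.
Q → I → N → Q — yes.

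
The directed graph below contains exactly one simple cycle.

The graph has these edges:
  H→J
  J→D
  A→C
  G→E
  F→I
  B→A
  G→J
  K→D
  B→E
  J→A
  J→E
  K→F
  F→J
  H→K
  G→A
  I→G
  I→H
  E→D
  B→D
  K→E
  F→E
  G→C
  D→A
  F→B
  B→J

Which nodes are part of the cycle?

DFS with gray/black marking from I:
I gray
  H gray
    J gray
      D gray
        A gray
          C gray
          C black
        A black
      D black
      J→A: A black — skip
      E gray
        E→D: D black — skip
      E black
    J black
    K gray
      F gray
        F→E: E black — skip
        F→I: I is gray → back edge
Back edge closes the cycle I → H → K → F → I; its vertices are {F, H, I, K}.

F, H, I, K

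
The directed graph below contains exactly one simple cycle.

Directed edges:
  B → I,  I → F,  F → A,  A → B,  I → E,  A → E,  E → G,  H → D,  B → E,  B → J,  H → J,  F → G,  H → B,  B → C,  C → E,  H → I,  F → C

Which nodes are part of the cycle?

A, B, F, I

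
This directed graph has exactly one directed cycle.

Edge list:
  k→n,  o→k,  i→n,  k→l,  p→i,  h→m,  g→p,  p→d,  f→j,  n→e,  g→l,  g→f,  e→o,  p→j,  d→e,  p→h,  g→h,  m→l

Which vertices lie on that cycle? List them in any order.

DFS with gray/black marking from e:
e gray
  o gray
    k gray
      l gray
      l black
      n gray
        n→e: e is gray → back edge
Back edge closes the cycle e → o → k → n → e; its vertices are {e, k, n, o}.

e, k, n, o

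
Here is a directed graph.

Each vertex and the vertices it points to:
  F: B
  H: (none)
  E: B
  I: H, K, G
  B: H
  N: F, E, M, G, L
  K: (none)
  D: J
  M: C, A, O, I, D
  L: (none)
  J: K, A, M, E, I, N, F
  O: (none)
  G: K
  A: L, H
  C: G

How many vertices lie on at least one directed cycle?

4

A vertex is on a directed cycle iff it belongs to a strongly connected component of size ≥ 2 (or has a self-loop).
The vertices on cycles are {D, J, M, N} — 4 in total.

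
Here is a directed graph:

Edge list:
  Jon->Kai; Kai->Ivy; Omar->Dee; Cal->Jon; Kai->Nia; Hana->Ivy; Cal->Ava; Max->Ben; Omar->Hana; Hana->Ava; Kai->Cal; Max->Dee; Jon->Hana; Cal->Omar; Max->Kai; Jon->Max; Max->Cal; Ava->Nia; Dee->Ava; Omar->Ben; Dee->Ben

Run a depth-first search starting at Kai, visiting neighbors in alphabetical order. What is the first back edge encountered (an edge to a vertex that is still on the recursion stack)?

Jon->Kai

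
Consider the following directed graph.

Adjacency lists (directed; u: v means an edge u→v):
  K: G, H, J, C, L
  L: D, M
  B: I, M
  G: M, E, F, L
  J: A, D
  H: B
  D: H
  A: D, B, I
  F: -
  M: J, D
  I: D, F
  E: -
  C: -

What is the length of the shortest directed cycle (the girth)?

For each vertex v, BFS finds the shortest path from v back to v.
The shortest such closed walk is H → B → M → D → H, length 4.

4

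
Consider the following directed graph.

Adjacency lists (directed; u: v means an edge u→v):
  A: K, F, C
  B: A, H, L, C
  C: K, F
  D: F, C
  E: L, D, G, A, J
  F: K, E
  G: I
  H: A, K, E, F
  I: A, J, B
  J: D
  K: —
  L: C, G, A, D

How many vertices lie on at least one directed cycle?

11

A vertex is on a directed cycle iff it belongs to a strongly connected component of size ≥ 2 (or has a self-loop).
The vertices on cycles are {A, B, C, D, E, F, G, H, I, J, L} — 11 in total.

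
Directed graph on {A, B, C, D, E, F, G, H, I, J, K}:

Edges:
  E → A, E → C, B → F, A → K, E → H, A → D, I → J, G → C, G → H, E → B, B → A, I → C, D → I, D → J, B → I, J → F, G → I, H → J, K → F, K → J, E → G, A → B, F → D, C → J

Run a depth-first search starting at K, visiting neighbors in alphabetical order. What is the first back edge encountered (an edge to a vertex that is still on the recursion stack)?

J->F

DFS from K (visiting neighbors in alphabetical order); mark gray on enter, black on exit:
K gray
  F gray
    D gray
      I gray
        C gray
          J gray
            J→F: F is gray → back edge
First back edge: J → F.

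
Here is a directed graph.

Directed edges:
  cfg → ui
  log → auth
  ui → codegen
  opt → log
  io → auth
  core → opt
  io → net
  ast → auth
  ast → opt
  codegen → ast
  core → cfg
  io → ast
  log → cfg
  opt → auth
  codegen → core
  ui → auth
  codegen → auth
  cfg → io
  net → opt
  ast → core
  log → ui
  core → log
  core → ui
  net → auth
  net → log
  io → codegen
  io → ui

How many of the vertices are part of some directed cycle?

9

A vertex is on a directed cycle iff it belongs to a strongly connected component of size ≥ 2 (or has a self-loop).
The vertices on cycles are {io, ui, ast, cfg, log, net, opt, core, codegen} — 9 in total.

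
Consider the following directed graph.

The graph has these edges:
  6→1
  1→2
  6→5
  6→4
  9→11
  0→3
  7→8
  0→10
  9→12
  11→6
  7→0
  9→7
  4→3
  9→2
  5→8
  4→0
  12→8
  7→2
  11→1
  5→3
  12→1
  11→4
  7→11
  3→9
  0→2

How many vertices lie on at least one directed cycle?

8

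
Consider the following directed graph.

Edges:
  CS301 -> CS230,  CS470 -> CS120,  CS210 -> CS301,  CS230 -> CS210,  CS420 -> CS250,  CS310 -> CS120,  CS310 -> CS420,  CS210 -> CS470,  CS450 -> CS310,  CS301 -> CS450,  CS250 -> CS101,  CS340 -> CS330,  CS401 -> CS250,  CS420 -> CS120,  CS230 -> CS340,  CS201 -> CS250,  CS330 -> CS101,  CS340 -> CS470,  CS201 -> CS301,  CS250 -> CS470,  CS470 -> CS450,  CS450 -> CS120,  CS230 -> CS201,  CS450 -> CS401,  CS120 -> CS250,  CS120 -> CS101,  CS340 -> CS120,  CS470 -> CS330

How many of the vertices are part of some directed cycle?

11

A vertex is on a directed cycle iff it belongs to a strongly connected component of size ≥ 2 (or has a self-loop).
The vertices on cycles are {CS120, CS201, CS210, CS230, CS250, CS301, CS310, CS401, CS420, CS450, CS470} — 11 in total.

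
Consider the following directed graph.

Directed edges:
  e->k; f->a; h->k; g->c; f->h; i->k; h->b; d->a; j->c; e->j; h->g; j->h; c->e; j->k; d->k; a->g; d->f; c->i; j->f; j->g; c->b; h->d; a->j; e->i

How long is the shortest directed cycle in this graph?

For each vertex v, BFS finds the shortest path from v back to v.
The shortest such closed walk is j → c → e → j, length 3.

3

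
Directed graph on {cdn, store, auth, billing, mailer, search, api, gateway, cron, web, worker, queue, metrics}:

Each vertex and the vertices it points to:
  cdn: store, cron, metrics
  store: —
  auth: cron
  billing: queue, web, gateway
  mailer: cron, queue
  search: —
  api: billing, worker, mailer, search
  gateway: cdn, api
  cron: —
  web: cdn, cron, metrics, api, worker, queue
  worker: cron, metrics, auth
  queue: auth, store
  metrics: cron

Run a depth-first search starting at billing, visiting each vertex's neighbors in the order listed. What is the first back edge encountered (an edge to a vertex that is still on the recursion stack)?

api->billing

DFS from billing (visiting each vertex's neighbors in the order listed); mark gray on enter, black on exit:
billing gray
  queue gray
    auth gray
      cron gray
      cron black
    auth black
    store gray
    store black
  queue black
  web gray
    cdn gray
      cdn→store: store black — skip
      cdn→cron: cron black — skip
      metrics gray
        metrics→cron: cron black — skip
      metrics black
    cdn black
    web→cron: cron black — skip
    web→metrics: metrics black — skip
    api gray
      api→billing: billing is gray → back edge
First back edge: api → billing.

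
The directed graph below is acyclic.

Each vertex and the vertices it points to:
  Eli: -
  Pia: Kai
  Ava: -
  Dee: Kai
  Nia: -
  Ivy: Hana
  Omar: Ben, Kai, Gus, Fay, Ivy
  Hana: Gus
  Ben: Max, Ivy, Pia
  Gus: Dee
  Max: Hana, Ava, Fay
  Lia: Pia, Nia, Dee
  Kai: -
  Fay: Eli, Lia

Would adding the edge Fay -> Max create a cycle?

Adding Fay→Max creates a cycle iff Max can already reach Fay.
Path from Max: Max → Fay.
So Max → … → Fay → Max is a cycle.

Yes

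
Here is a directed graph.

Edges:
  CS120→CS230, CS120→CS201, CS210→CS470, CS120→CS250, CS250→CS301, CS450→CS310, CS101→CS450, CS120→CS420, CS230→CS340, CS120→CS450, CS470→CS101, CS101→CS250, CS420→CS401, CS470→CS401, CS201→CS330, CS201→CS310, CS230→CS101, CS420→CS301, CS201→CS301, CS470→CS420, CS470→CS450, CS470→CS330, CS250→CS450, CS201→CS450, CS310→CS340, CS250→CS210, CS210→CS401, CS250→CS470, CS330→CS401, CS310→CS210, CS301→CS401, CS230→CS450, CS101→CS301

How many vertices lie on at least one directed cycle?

A vertex is on a directed cycle iff it belongs to a strongly connected component of size ≥ 2 (or has a self-loop).
The vertices on cycles are {CS101, CS210, CS250, CS310, CS450, CS470} — 6 in total.

6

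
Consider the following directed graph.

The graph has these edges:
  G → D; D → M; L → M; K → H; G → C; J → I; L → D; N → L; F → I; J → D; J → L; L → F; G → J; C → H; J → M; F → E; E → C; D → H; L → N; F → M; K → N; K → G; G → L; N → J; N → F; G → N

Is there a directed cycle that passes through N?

Yes

N is on a cycle iff N can reach itself via ≥1 edge.
N → L → N — yes.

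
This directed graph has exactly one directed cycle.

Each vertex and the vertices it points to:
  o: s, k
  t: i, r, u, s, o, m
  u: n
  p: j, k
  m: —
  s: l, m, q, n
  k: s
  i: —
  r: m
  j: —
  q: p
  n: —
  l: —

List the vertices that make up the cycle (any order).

k, p, q, s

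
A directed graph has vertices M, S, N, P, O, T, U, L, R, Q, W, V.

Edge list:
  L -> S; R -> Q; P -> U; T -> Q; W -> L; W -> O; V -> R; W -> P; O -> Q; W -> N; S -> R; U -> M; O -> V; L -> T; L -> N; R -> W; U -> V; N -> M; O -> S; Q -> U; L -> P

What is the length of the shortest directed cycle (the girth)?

For each vertex v, BFS finds the shortest path from v back to v.
The shortest such closed walk is W → O → V → R → W, length 4.

4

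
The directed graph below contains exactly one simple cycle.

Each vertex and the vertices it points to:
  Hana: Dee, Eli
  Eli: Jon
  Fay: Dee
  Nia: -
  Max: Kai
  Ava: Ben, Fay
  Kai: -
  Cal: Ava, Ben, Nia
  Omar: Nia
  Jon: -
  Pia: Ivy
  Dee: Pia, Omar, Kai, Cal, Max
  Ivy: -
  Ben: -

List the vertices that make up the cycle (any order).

DFS with gray/black marking from Dee:
Dee gray
  Pia gray
    Ivy gray
    Ivy black
  Pia black
  Omar gray
    Nia gray
    Nia black
  Omar black
  Kai gray
  Kai black
  Cal gray
    Ava gray
      Ben gray
      Ben black
      Fay gray
        Fay→Dee: Dee is gray → back edge
Back edge closes the cycle Dee → Cal → Ava → Fay → Dee; its vertices are {Ava, Cal, Dee, Fay}.

Ava, Cal, Dee, Fay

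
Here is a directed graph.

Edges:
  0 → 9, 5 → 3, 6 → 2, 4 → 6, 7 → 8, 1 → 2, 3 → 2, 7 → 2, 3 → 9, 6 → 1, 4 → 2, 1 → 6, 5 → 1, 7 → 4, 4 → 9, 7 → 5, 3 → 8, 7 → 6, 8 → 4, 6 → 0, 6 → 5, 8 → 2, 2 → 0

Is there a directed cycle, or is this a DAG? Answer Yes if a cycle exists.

DFS with white/gray/black marking, starting from 3:
3 gray
  2 gray
    0 gray
      9 gray
      9 black
    0 black
  2 black
  8 gray
    8→2: 2 black — skip
    4 gray
      6 gray
        1 gray
          1→2: 2 black — skip
          1→6: 6 is gray → back edge
Back edge found, so a cycle exists: 6 → 1 → 6.

Yes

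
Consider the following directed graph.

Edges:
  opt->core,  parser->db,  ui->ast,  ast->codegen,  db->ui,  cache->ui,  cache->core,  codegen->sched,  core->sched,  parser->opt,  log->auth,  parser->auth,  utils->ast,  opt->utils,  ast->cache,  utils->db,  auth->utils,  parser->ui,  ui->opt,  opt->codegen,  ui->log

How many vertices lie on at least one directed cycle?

8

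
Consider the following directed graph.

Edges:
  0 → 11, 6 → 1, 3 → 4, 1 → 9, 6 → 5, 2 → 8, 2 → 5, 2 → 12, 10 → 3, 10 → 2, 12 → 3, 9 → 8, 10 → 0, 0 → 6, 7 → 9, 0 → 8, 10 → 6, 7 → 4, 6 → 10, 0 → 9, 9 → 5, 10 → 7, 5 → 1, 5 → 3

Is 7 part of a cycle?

7 lies on a cycle iff there is a path from 7 back to itself.
Exploring from 7, it never reaches itself; equivalently, its strongly connected component is a singleton.

No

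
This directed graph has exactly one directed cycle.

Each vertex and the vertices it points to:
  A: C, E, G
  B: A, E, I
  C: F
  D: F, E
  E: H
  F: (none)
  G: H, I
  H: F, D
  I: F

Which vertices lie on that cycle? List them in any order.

D, E, H

DFS with gray/black marking from E:
E gray
  H gray
    F gray
    F black
    D gray
      D→F: F black — skip
      D→E: E is gray → back edge
Back edge closes the cycle E → H → D → E; its vertices are {D, E, H}.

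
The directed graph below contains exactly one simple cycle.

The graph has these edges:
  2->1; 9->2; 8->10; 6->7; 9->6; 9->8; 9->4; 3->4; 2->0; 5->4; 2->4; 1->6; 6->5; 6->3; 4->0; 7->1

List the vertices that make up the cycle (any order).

1, 6, 7

DFS with gray/black marking from 6:
6 gray
  3 gray
    4 gray
      0 gray
      0 black
    4 black
  3 black
  7 gray
    1 gray
      1→6: 6 is gray → back edge
Back edge closes the cycle 6 → 7 → 1 → 6; its vertices are {1, 6, 7}.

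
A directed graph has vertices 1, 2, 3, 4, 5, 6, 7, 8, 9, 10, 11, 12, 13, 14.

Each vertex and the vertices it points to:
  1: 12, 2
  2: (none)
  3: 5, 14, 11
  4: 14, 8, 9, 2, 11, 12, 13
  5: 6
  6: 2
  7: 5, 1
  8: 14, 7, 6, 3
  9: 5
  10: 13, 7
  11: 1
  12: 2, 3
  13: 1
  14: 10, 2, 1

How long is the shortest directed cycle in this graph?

For each vertex v, BFS finds the shortest path from v back to v.
The shortest such closed walk is 3 → 11 → 1 → 12 → 3, length 4.

4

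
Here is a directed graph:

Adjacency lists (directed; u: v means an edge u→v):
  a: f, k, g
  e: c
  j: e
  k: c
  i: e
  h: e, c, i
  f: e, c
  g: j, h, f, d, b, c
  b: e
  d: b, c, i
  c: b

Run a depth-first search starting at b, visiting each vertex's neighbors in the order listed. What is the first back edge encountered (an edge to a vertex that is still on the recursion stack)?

c→b

DFS from b (visiting each vertex's neighbors in the order listed); mark gray on enter, black on exit:
b gray
  e gray
    c gray
      c→b: b is gray → back edge
First back edge: c → b.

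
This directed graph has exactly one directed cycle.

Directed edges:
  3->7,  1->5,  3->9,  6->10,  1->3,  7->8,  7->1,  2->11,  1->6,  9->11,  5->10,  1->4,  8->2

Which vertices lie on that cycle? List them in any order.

1, 3, 7

DFS with gray/black marking from 1:
1 gray
  4 gray
  4 black
  3 gray
    9 gray
      11 gray
      11 black
    9 black
    7 gray
      8 gray
        2 gray
          2→11: 11 black — skip
        2 black
      8 black
      7→1: 1 is gray → back edge
Back edge closes the cycle 1 → 3 → 7 → 1; its vertices are {1, 3, 7}.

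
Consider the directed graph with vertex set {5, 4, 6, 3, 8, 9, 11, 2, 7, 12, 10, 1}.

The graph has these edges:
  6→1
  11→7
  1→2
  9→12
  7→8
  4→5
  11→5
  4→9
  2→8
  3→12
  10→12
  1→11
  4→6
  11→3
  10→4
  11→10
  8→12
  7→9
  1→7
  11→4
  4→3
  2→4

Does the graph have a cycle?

DFS with white/gray/black marking, starting from 4:
4 gray
  3 gray
    12 gray
    12 black
  3 black
  5 gray
  5 black
  9 gray
    9→12: 12 black — skip
  9 black
  6 gray
    1 gray
      2 gray
        8 gray
          8→12: 12 black — skip
        8 black
        2→4: 4 is gray → back edge
Back edge found, so a cycle exists: 4 → 6 → 1 → 2 → 4.

Yes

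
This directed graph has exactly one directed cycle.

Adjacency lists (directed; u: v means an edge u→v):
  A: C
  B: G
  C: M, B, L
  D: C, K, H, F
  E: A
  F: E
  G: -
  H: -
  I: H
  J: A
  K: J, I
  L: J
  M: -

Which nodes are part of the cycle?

A, C, J, L

DFS with gray/black marking from C:
C gray
  M gray
  M black
  B gray
    G gray
    G black
  B black
  L gray
    J gray
      A gray
        A→C: C is gray → back edge
Back edge closes the cycle C → L → J → A → C; its vertices are {A, C, J, L}.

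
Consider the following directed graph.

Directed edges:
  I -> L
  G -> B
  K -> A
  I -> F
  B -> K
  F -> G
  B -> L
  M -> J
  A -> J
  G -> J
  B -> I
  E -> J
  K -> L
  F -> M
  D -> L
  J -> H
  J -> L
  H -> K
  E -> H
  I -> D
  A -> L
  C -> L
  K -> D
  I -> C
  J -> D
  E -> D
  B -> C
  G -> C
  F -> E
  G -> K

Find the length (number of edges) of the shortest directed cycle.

For each vertex v, BFS finds the shortest path from v back to v.
The shortest such closed walk is I → F → G → B → I, length 4.

4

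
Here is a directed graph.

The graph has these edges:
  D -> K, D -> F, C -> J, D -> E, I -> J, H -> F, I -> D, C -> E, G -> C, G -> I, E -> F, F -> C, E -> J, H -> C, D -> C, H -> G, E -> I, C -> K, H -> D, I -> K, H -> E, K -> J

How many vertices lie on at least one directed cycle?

A vertex is on a directed cycle iff it belongs to a strongly connected component of size ≥ 2 (or has a self-loop).
The vertices on cycles are {C, D, E, F, I} — 5 in total.

5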